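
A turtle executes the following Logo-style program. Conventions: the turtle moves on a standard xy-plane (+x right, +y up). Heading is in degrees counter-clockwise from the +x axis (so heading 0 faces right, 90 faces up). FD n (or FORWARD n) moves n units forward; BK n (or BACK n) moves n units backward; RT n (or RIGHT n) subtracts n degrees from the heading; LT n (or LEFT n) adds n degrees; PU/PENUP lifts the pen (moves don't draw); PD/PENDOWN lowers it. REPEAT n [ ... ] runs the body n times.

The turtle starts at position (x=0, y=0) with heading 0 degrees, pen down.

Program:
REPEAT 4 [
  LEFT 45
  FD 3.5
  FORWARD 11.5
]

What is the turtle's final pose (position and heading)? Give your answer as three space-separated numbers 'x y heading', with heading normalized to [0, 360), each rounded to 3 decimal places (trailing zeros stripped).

Answer: -15 36.213 180

Derivation:
Executing turtle program step by step:
Start: pos=(0,0), heading=0, pen down
REPEAT 4 [
  -- iteration 1/4 --
  LT 45: heading 0 -> 45
  FD 3.5: (0,0) -> (2.475,2.475) [heading=45, draw]
  FD 11.5: (2.475,2.475) -> (10.607,10.607) [heading=45, draw]
  -- iteration 2/4 --
  LT 45: heading 45 -> 90
  FD 3.5: (10.607,10.607) -> (10.607,14.107) [heading=90, draw]
  FD 11.5: (10.607,14.107) -> (10.607,25.607) [heading=90, draw]
  -- iteration 3/4 --
  LT 45: heading 90 -> 135
  FD 3.5: (10.607,25.607) -> (8.132,28.081) [heading=135, draw]
  FD 11.5: (8.132,28.081) -> (0,36.213) [heading=135, draw]
  -- iteration 4/4 --
  LT 45: heading 135 -> 180
  FD 3.5: (0,36.213) -> (-3.5,36.213) [heading=180, draw]
  FD 11.5: (-3.5,36.213) -> (-15,36.213) [heading=180, draw]
]
Final: pos=(-15,36.213), heading=180, 8 segment(s) drawn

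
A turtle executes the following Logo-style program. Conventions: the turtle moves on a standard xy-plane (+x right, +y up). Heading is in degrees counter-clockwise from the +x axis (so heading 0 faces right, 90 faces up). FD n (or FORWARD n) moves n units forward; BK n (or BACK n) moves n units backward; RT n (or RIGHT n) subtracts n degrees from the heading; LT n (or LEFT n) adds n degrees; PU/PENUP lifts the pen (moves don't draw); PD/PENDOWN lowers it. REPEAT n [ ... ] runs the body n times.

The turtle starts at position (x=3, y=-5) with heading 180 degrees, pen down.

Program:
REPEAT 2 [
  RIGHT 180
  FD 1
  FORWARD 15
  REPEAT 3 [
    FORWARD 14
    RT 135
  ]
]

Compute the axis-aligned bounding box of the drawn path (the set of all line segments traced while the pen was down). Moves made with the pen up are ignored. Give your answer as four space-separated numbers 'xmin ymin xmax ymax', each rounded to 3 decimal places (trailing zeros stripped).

Executing turtle program step by step:
Start: pos=(3,-5), heading=180, pen down
REPEAT 2 [
  -- iteration 1/2 --
  RT 180: heading 180 -> 0
  FD 1: (3,-5) -> (4,-5) [heading=0, draw]
  FD 15: (4,-5) -> (19,-5) [heading=0, draw]
  REPEAT 3 [
    -- iteration 1/3 --
    FD 14: (19,-5) -> (33,-5) [heading=0, draw]
    RT 135: heading 0 -> 225
    -- iteration 2/3 --
    FD 14: (33,-5) -> (23.101,-14.899) [heading=225, draw]
    RT 135: heading 225 -> 90
    -- iteration 3/3 --
    FD 14: (23.101,-14.899) -> (23.101,-0.899) [heading=90, draw]
    RT 135: heading 90 -> 315
  ]
  -- iteration 2/2 --
  RT 180: heading 315 -> 135
  FD 1: (23.101,-0.899) -> (22.393,-0.192) [heading=135, draw]
  FD 15: (22.393,-0.192) -> (11.787,10.414) [heading=135, draw]
  REPEAT 3 [
    -- iteration 1/3 --
    FD 14: (11.787,10.414) -> (1.887,20.314) [heading=135, draw]
    RT 135: heading 135 -> 0
    -- iteration 2/3 --
    FD 14: (1.887,20.314) -> (15.887,20.314) [heading=0, draw]
    RT 135: heading 0 -> 225
    -- iteration 3/3 --
    FD 14: (15.887,20.314) -> (5.988,10.414) [heading=225, draw]
    RT 135: heading 225 -> 90
  ]
]
Final: pos=(5.988,10.414), heading=90, 10 segment(s) drawn

Segment endpoints: x in {1.887, 3, 4, 5.988, 11.787, 15.887, 19, 22.393, 23.101, 23.101, 33}, y in {-14.899, -5, -0.899, -0.192, 10.414, 10.414, 20.314, 20.314}
xmin=1.887, ymin=-14.899, xmax=33, ymax=20.314

Answer: 1.887 -14.899 33 20.314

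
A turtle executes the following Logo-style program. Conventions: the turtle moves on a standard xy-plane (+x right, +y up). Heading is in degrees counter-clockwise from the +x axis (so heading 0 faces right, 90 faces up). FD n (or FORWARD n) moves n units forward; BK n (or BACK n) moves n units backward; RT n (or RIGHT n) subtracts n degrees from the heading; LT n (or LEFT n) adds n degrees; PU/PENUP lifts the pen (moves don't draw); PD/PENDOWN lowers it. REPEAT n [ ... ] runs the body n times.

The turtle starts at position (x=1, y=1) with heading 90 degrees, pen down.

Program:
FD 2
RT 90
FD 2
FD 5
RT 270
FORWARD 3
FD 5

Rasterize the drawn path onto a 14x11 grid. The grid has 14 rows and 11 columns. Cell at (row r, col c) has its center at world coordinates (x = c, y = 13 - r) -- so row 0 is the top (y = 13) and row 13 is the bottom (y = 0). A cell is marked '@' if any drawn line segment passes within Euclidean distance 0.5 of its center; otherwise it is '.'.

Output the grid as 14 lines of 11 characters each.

Segment 0: (1,1) -> (1,3)
Segment 1: (1,3) -> (3,3)
Segment 2: (3,3) -> (8,3)
Segment 3: (8,3) -> (8,6)
Segment 4: (8,6) -> (8,11)

Answer: ...........
...........
........@..
........@..
........@..
........@..
........@..
........@..
........@..
........@..
.@@@@@@@@..
.@.........
.@.........
...........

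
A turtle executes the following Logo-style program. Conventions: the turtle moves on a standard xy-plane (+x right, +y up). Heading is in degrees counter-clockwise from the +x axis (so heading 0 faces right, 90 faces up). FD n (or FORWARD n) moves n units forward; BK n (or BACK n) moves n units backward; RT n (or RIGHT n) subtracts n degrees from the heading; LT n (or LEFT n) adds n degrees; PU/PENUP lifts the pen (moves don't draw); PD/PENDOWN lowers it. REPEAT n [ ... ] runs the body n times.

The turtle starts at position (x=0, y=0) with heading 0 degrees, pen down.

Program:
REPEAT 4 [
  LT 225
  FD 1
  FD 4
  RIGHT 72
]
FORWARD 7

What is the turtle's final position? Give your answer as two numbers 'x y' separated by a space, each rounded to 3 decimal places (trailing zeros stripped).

Executing turtle program step by step:
Start: pos=(0,0), heading=0, pen down
REPEAT 4 [
  -- iteration 1/4 --
  LT 225: heading 0 -> 225
  FD 1: (0,0) -> (-0.707,-0.707) [heading=225, draw]
  FD 4: (-0.707,-0.707) -> (-3.536,-3.536) [heading=225, draw]
  RT 72: heading 225 -> 153
  -- iteration 2/4 --
  LT 225: heading 153 -> 18
  FD 1: (-3.536,-3.536) -> (-2.584,-3.227) [heading=18, draw]
  FD 4: (-2.584,-3.227) -> (1.22,-1.99) [heading=18, draw]
  RT 72: heading 18 -> 306
  -- iteration 3/4 --
  LT 225: heading 306 -> 171
  FD 1: (1.22,-1.99) -> (0.232,-1.834) [heading=171, draw]
  FD 4: (0.232,-1.834) -> (-3.719,-1.208) [heading=171, draw]
  RT 72: heading 171 -> 99
  -- iteration 4/4 --
  LT 225: heading 99 -> 324
  FD 1: (-3.719,-1.208) -> (-2.91,-1.796) [heading=324, draw]
  FD 4: (-2.91,-1.796) -> (0.326,-4.147) [heading=324, draw]
  RT 72: heading 324 -> 252
]
FD 7: (0.326,-4.147) -> (-1.837,-10.805) [heading=252, draw]
Final: pos=(-1.837,-10.805), heading=252, 9 segment(s) drawn

Answer: -1.837 -10.805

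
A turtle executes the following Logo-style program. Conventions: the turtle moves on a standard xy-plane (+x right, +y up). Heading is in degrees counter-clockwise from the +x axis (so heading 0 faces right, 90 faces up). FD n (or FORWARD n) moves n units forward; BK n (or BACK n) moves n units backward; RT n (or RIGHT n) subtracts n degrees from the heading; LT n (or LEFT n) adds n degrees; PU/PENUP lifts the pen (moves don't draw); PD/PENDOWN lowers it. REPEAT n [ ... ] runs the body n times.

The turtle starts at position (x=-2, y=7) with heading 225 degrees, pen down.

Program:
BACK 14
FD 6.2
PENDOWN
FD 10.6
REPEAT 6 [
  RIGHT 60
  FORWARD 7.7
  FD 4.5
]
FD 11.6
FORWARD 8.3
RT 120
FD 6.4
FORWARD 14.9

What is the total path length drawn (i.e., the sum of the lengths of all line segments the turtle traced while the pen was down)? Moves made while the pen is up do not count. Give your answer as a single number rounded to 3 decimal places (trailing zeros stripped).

Answer: 145.2

Derivation:
Executing turtle program step by step:
Start: pos=(-2,7), heading=225, pen down
BK 14: (-2,7) -> (7.899,16.899) [heading=225, draw]
FD 6.2: (7.899,16.899) -> (3.515,12.515) [heading=225, draw]
PD: pen down
FD 10.6: (3.515,12.515) -> (-3.98,5.02) [heading=225, draw]
REPEAT 6 [
  -- iteration 1/6 --
  RT 60: heading 225 -> 165
  FD 7.7: (-3.98,5.02) -> (-11.418,7.013) [heading=165, draw]
  FD 4.5: (-11.418,7.013) -> (-15.764,8.178) [heading=165, draw]
  -- iteration 2/6 --
  RT 60: heading 165 -> 105
  FD 7.7: (-15.764,8.178) -> (-17.757,15.615) [heading=105, draw]
  FD 4.5: (-17.757,15.615) -> (-18.922,19.962) [heading=105, draw]
  -- iteration 3/6 --
  RT 60: heading 105 -> 45
  FD 7.7: (-18.922,19.962) -> (-13.477,25.407) [heading=45, draw]
  FD 4.5: (-13.477,25.407) -> (-10.295,28.589) [heading=45, draw]
  -- iteration 4/6 --
  RT 60: heading 45 -> 345
  FD 7.7: (-10.295,28.589) -> (-2.857,26.596) [heading=345, draw]
  FD 4.5: (-2.857,26.596) -> (1.489,25.431) [heading=345, draw]
  -- iteration 5/6 --
  RT 60: heading 345 -> 285
  FD 7.7: (1.489,25.431) -> (3.482,17.993) [heading=285, draw]
  FD 4.5: (3.482,17.993) -> (4.647,13.647) [heading=285, draw]
  -- iteration 6/6 --
  RT 60: heading 285 -> 225
  FD 7.7: (4.647,13.647) -> (-0.798,8.202) [heading=225, draw]
  FD 4.5: (-0.798,8.202) -> (-3.98,5.02) [heading=225, draw]
]
FD 11.6: (-3.98,5.02) -> (-12.182,-3.182) [heading=225, draw]
FD 8.3: (-12.182,-3.182) -> (-18.051,-9.051) [heading=225, draw]
RT 120: heading 225 -> 105
FD 6.4: (-18.051,-9.051) -> (-19.708,-2.869) [heading=105, draw]
FD 14.9: (-19.708,-2.869) -> (-23.564,11.523) [heading=105, draw]
Final: pos=(-23.564,11.523), heading=105, 19 segment(s) drawn

Segment lengths:
  seg 1: (-2,7) -> (7.899,16.899), length = 14
  seg 2: (7.899,16.899) -> (3.515,12.515), length = 6.2
  seg 3: (3.515,12.515) -> (-3.98,5.02), length = 10.6
  seg 4: (-3.98,5.02) -> (-11.418,7.013), length = 7.7
  seg 5: (-11.418,7.013) -> (-15.764,8.178), length = 4.5
  seg 6: (-15.764,8.178) -> (-17.757,15.615), length = 7.7
  seg 7: (-17.757,15.615) -> (-18.922,19.962), length = 4.5
  seg 8: (-18.922,19.962) -> (-13.477,25.407), length = 7.7
  seg 9: (-13.477,25.407) -> (-10.295,28.589), length = 4.5
  seg 10: (-10.295,28.589) -> (-2.857,26.596), length = 7.7
  seg 11: (-2.857,26.596) -> (1.489,25.431), length = 4.5
  seg 12: (1.489,25.431) -> (3.482,17.993), length = 7.7
  seg 13: (3.482,17.993) -> (4.647,13.647), length = 4.5
  seg 14: (4.647,13.647) -> (-0.798,8.202), length = 7.7
  seg 15: (-0.798,8.202) -> (-3.98,5.02), length = 4.5
  seg 16: (-3.98,5.02) -> (-12.182,-3.182), length = 11.6
  seg 17: (-12.182,-3.182) -> (-18.051,-9.051), length = 8.3
  seg 18: (-18.051,-9.051) -> (-19.708,-2.869), length = 6.4
  seg 19: (-19.708,-2.869) -> (-23.564,11.523), length = 14.9
Total = 145.2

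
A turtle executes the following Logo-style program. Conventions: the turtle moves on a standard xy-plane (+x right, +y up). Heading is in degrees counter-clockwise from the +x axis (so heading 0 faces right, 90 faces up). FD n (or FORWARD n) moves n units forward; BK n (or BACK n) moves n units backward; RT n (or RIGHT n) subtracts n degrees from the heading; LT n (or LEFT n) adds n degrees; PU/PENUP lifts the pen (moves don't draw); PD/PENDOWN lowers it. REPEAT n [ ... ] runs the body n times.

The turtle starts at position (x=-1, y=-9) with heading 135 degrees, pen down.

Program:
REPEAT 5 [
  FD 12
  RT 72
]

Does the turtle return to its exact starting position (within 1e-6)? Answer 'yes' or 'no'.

Executing turtle program step by step:
Start: pos=(-1,-9), heading=135, pen down
REPEAT 5 [
  -- iteration 1/5 --
  FD 12: (-1,-9) -> (-9.485,-0.515) [heading=135, draw]
  RT 72: heading 135 -> 63
  -- iteration 2/5 --
  FD 12: (-9.485,-0.515) -> (-4.037,10.177) [heading=63, draw]
  RT 72: heading 63 -> 351
  -- iteration 3/5 --
  FD 12: (-4.037,10.177) -> (7.815,8.3) [heading=351, draw]
  RT 72: heading 351 -> 279
  -- iteration 4/5 --
  FD 12: (7.815,8.3) -> (9.692,-3.552) [heading=279, draw]
  RT 72: heading 279 -> 207
  -- iteration 5/5 --
  FD 12: (9.692,-3.552) -> (-1,-9) [heading=207, draw]
  RT 72: heading 207 -> 135
]
Final: pos=(-1,-9), heading=135, 5 segment(s) drawn

Start position: (-1, -9)
Final position: (-1, -9)
Distance = 0; < 1e-6 -> CLOSED

Answer: yes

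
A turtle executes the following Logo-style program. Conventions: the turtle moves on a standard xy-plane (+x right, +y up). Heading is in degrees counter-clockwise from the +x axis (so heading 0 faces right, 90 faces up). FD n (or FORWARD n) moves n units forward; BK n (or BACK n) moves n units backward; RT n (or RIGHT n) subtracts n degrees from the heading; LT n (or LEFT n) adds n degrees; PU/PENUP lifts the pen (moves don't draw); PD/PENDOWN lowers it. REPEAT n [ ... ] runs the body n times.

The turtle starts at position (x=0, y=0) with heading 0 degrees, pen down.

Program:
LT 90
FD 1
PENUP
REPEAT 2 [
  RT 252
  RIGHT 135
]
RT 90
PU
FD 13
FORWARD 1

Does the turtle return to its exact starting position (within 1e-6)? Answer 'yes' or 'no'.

Answer: no

Derivation:
Executing turtle program step by step:
Start: pos=(0,0), heading=0, pen down
LT 90: heading 0 -> 90
FD 1: (0,0) -> (0,1) [heading=90, draw]
PU: pen up
REPEAT 2 [
  -- iteration 1/2 --
  RT 252: heading 90 -> 198
  RT 135: heading 198 -> 63
  -- iteration 2/2 --
  RT 252: heading 63 -> 171
  RT 135: heading 171 -> 36
]
RT 90: heading 36 -> 306
PU: pen up
FD 13: (0,1) -> (7.641,-9.517) [heading=306, move]
FD 1: (7.641,-9.517) -> (8.229,-10.326) [heading=306, move]
Final: pos=(8.229,-10.326), heading=306, 1 segment(s) drawn

Start position: (0, 0)
Final position: (8.229, -10.326)
Distance = 13.204; >= 1e-6 -> NOT closed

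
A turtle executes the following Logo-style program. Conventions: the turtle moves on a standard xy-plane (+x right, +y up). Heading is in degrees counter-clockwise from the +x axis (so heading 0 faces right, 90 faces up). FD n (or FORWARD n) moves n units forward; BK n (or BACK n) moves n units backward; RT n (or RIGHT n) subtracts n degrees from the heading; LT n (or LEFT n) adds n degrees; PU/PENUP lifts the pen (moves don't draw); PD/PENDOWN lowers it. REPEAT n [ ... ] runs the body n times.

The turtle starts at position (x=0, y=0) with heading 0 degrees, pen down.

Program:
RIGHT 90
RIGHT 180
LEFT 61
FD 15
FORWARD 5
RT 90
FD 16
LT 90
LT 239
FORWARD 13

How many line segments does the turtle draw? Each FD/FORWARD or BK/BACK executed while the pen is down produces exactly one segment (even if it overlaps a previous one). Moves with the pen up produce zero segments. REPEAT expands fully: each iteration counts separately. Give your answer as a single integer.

Executing turtle program step by step:
Start: pos=(0,0), heading=0, pen down
RT 90: heading 0 -> 270
RT 180: heading 270 -> 90
LT 61: heading 90 -> 151
FD 15: (0,0) -> (-13.119,7.272) [heading=151, draw]
FD 5: (-13.119,7.272) -> (-17.492,9.696) [heading=151, draw]
RT 90: heading 151 -> 61
FD 16: (-17.492,9.696) -> (-9.735,23.69) [heading=61, draw]
LT 90: heading 61 -> 151
LT 239: heading 151 -> 30
FD 13: (-9.735,23.69) -> (1.523,30.19) [heading=30, draw]
Final: pos=(1.523,30.19), heading=30, 4 segment(s) drawn
Segments drawn: 4

Answer: 4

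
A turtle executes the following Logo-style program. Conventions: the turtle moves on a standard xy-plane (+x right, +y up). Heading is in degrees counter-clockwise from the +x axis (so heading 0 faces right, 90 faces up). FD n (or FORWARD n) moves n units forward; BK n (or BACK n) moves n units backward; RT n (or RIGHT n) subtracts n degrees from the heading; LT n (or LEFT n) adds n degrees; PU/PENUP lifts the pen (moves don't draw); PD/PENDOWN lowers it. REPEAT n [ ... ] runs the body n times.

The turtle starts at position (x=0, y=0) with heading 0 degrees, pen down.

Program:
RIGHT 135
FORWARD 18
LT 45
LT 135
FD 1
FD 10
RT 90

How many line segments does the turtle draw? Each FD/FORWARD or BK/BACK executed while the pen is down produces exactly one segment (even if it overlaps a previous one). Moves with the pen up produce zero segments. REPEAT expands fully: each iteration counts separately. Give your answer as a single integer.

Answer: 3

Derivation:
Executing turtle program step by step:
Start: pos=(0,0), heading=0, pen down
RT 135: heading 0 -> 225
FD 18: (0,0) -> (-12.728,-12.728) [heading=225, draw]
LT 45: heading 225 -> 270
LT 135: heading 270 -> 45
FD 1: (-12.728,-12.728) -> (-12.021,-12.021) [heading=45, draw]
FD 10: (-12.021,-12.021) -> (-4.95,-4.95) [heading=45, draw]
RT 90: heading 45 -> 315
Final: pos=(-4.95,-4.95), heading=315, 3 segment(s) drawn
Segments drawn: 3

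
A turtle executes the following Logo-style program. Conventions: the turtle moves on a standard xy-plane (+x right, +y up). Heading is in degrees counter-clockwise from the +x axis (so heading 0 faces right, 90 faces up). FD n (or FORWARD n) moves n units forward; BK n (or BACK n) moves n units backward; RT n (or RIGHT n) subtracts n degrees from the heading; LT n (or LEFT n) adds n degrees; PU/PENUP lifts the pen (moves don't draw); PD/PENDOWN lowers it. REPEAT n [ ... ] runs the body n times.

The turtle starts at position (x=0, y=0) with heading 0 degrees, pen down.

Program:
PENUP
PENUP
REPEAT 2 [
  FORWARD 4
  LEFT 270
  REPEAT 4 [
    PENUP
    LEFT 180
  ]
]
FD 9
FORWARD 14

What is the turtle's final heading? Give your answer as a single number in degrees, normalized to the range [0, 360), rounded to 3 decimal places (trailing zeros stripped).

Answer: 180

Derivation:
Executing turtle program step by step:
Start: pos=(0,0), heading=0, pen down
PU: pen up
PU: pen up
REPEAT 2 [
  -- iteration 1/2 --
  FD 4: (0,0) -> (4,0) [heading=0, move]
  LT 270: heading 0 -> 270
  REPEAT 4 [
    -- iteration 1/4 --
    PU: pen up
    LT 180: heading 270 -> 90
    -- iteration 2/4 --
    PU: pen up
    LT 180: heading 90 -> 270
    -- iteration 3/4 --
    PU: pen up
    LT 180: heading 270 -> 90
    -- iteration 4/4 --
    PU: pen up
    LT 180: heading 90 -> 270
  ]
  -- iteration 2/2 --
  FD 4: (4,0) -> (4,-4) [heading=270, move]
  LT 270: heading 270 -> 180
  REPEAT 4 [
    -- iteration 1/4 --
    PU: pen up
    LT 180: heading 180 -> 0
    -- iteration 2/4 --
    PU: pen up
    LT 180: heading 0 -> 180
    -- iteration 3/4 --
    PU: pen up
    LT 180: heading 180 -> 0
    -- iteration 4/4 --
    PU: pen up
    LT 180: heading 0 -> 180
  ]
]
FD 9: (4,-4) -> (-5,-4) [heading=180, move]
FD 14: (-5,-4) -> (-19,-4) [heading=180, move]
Final: pos=(-19,-4), heading=180, 0 segment(s) drawn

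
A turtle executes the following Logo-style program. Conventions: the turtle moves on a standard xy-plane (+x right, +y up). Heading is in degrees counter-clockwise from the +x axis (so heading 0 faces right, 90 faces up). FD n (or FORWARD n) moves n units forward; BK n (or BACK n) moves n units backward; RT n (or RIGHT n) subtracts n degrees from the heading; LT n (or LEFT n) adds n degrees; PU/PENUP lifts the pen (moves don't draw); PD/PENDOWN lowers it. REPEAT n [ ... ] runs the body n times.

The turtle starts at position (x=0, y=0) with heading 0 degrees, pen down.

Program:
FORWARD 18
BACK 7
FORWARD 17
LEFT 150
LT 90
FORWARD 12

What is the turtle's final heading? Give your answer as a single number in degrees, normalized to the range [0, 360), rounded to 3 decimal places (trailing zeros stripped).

Executing turtle program step by step:
Start: pos=(0,0), heading=0, pen down
FD 18: (0,0) -> (18,0) [heading=0, draw]
BK 7: (18,0) -> (11,0) [heading=0, draw]
FD 17: (11,0) -> (28,0) [heading=0, draw]
LT 150: heading 0 -> 150
LT 90: heading 150 -> 240
FD 12: (28,0) -> (22,-10.392) [heading=240, draw]
Final: pos=(22,-10.392), heading=240, 4 segment(s) drawn

Answer: 240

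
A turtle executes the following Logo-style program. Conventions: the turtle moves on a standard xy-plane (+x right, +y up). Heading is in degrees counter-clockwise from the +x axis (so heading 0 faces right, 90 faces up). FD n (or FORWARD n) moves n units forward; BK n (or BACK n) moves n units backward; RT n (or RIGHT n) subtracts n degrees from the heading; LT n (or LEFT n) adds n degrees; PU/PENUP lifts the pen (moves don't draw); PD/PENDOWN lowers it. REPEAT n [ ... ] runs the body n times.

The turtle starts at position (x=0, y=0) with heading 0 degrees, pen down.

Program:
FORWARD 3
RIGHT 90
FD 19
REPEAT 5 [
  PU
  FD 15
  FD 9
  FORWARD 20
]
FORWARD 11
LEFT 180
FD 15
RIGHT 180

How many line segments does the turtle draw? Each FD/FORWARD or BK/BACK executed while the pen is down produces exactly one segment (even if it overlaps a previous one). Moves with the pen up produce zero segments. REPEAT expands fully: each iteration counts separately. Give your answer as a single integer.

Executing turtle program step by step:
Start: pos=(0,0), heading=0, pen down
FD 3: (0,0) -> (3,0) [heading=0, draw]
RT 90: heading 0 -> 270
FD 19: (3,0) -> (3,-19) [heading=270, draw]
REPEAT 5 [
  -- iteration 1/5 --
  PU: pen up
  FD 15: (3,-19) -> (3,-34) [heading=270, move]
  FD 9: (3,-34) -> (3,-43) [heading=270, move]
  FD 20: (3,-43) -> (3,-63) [heading=270, move]
  -- iteration 2/5 --
  PU: pen up
  FD 15: (3,-63) -> (3,-78) [heading=270, move]
  FD 9: (3,-78) -> (3,-87) [heading=270, move]
  FD 20: (3,-87) -> (3,-107) [heading=270, move]
  -- iteration 3/5 --
  PU: pen up
  FD 15: (3,-107) -> (3,-122) [heading=270, move]
  FD 9: (3,-122) -> (3,-131) [heading=270, move]
  FD 20: (3,-131) -> (3,-151) [heading=270, move]
  -- iteration 4/5 --
  PU: pen up
  FD 15: (3,-151) -> (3,-166) [heading=270, move]
  FD 9: (3,-166) -> (3,-175) [heading=270, move]
  FD 20: (3,-175) -> (3,-195) [heading=270, move]
  -- iteration 5/5 --
  PU: pen up
  FD 15: (3,-195) -> (3,-210) [heading=270, move]
  FD 9: (3,-210) -> (3,-219) [heading=270, move]
  FD 20: (3,-219) -> (3,-239) [heading=270, move]
]
FD 11: (3,-239) -> (3,-250) [heading=270, move]
LT 180: heading 270 -> 90
FD 15: (3,-250) -> (3,-235) [heading=90, move]
RT 180: heading 90 -> 270
Final: pos=(3,-235), heading=270, 2 segment(s) drawn
Segments drawn: 2

Answer: 2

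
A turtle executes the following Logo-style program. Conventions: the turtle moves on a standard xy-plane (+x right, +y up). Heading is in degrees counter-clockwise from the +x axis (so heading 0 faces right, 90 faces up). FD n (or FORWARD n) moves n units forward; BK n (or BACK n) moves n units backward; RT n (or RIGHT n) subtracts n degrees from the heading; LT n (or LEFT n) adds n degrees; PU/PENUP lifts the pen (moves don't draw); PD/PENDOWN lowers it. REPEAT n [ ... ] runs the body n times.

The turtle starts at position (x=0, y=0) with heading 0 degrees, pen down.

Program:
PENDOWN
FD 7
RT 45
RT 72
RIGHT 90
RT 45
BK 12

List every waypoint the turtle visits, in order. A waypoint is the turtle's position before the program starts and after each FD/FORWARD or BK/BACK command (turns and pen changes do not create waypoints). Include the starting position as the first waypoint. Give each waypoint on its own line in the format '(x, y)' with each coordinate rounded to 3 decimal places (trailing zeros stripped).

Executing turtle program step by step:
Start: pos=(0,0), heading=0, pen down
PD: pen down
FD 7: (0,0) -> (7,0) [heading=0, draw]
RT 45: heading 0 -> 315
RT 72: heading 315 -> 243
RT 90: heading 243 -> 153
RT 45: heading 153 -> 108
BK 12: (7,0) -> (10.708,-11.413) [heading=108, draw]
Final: pos=(10.708,-11.413), heading=108, 2 segment(s) drawn
Waypoints (3 total):
(0, 0)
(7, 0)
(10.708, -11.413)

Answer: (0, 0)
(7, 0)
(10.708, -11.413)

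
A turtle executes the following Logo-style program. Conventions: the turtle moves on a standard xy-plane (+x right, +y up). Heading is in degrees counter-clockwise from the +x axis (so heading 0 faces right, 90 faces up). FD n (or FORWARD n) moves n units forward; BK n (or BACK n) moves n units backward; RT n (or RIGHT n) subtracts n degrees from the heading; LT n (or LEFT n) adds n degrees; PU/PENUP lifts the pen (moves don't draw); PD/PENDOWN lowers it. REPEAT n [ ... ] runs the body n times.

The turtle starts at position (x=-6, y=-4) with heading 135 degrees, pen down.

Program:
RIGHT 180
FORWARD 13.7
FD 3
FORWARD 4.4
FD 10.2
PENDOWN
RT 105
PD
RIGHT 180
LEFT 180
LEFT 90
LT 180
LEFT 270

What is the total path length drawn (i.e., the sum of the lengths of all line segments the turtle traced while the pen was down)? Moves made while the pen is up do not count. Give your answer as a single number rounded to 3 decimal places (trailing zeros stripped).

Executing turtle program step by step:
Start: pos=(-6,-4), heading=135, pen down
RT 180: heading 135 -> 315
FD 13.7: (-6,-4) -> (3.687,-13.687) [heading=315, draw]
FD 3: (3.687,-13.687) -> (5.809,-15.809) [heading=315, draw]
FD 4.4: (5.809,-15.809) -> (8.92,-18.92) [heading=315, draw]
FD 10.2: (8.92,-18.92) -> (16.132,-26.132) [heading=315, draw]
PD: pen down
RT 105: heading 315 -> 210
PD: pen down
RT 180: heading 210 -> 30
LT 180: heading 30 -> 210
LT 90: heading 210 -> 300
LT 180: heading 300 -> 120
LT 270: heading 120 -> 30
Final: pos=(16.132,-26.132), heading=30, 4 segment(s) drawn

Segment lengths:
  seg 1: (-6,-4) -> (3.687,-13.687), length = 13.7
  seg 2: (3.687,-13.687) -> (5.809,-15.809), length = 3
  seg 3: (5.809,-15.809) -> (8.92,-18.92), length = 4.4
  seg 4: (8.92,-18.92) -> (16.132,-26.132), length = 10.2
Total = 31.3

Answer: 31.3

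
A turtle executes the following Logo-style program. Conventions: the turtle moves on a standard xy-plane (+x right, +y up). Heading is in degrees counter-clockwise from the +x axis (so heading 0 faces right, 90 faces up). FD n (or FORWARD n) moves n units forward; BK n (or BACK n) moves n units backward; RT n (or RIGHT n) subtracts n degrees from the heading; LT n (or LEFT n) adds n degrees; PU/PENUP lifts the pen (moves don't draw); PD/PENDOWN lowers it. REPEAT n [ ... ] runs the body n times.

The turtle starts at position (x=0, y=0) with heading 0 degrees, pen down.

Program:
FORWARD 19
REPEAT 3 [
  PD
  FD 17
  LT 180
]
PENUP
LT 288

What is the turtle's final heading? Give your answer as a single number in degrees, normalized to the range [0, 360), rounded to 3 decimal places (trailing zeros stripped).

Executing turtle program step by step:
Start: pos=(0,0), heading=0, pen down
FD 19: (0,0) -> (19,0) [heading=0, draw]
REPEAT 3 [
  -- iteration 1/3 --
  PD: pen down
  FD 17: (19,0) -> (36,0) [heading=0, draw]
  LT 180: heading 0 -> 180
  -- iteration 2/3 --
  PD: pen down
  FD 17: (36,0) -> (19,0) [heading=180, draw]
  LT 180: heading 180 -> 0
  -- iteration 3/3 --
  PD: pen down
  FD 17: (19,0) -> (36,0) [heading=0, draw]
  LT 180: heading 0 -> 180
]
PU: pen up
LT 288: heading 180 -> 108
Final: pos=(36,0), heading=108, 4 segment(s) drawn

Answer: 108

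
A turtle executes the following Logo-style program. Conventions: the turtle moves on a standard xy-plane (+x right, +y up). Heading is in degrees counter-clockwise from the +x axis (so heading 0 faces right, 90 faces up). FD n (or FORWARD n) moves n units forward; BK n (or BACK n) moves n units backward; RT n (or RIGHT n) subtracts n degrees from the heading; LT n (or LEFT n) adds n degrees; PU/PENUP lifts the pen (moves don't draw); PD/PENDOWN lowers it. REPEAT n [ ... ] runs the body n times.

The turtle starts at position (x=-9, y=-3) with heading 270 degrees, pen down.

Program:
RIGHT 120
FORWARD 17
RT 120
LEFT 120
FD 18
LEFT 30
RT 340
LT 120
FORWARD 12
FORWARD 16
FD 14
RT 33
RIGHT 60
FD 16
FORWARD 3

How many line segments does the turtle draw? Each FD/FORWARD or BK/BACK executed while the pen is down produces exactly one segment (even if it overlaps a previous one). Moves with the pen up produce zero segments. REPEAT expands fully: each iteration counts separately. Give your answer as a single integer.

Answer: 7

Derivation:
Executing turtle program step by step:
Start: pos=(-9,-3), heading=270, pen down
RT 120: heading 270 -> 150
FD 17: (-9,-3) -> (-23.722,5.5) [heading=150, draw]
RT 120: heading 150 -> 30
LT 120: heading 30 -> 150
FD 18: (-23.722,5.5) -> (-39.311,14.5) [heading=150, draw]
LT 30: heading 150 -> 180
RT 340: heading 180 -> 200
LT 120: heading 200 -> 320
FD 12: (-39.311,14.5) -> (-30.118,6.787) [heading=320, draw]
FD 16: (-30.118,6.787) -> (-17.862,-3.498) [heading=320, draw]
FD 14: (-17.862,-3.498) -> (-7.137,-12.497) [heading=320, draw]
RT 33: heading 320 -> 287
RT 60: heading 287 -> 227
FD 16: (-7.137,-12.497) -> (-18.049,-24.199) [heading=227, draw]
FD 3: (-18.049,-24.199) -> (-20.095,-26.393) [heading=227, draw]
Final: pos=(-20.095,-26.393), heading=227, 7 segment(s) drawn
Segments drawn: 7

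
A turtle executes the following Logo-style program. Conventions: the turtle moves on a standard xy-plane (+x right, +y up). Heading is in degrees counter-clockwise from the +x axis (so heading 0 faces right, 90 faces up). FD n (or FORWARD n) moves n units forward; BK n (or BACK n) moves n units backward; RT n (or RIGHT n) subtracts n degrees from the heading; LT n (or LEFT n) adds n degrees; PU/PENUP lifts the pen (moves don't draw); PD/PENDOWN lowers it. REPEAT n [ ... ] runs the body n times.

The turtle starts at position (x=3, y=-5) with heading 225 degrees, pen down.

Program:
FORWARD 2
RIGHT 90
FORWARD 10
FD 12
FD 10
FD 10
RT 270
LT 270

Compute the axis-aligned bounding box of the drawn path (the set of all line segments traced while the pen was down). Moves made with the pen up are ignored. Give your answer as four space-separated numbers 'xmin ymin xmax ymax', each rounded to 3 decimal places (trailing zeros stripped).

Executing turtle program step by step:
Start: pos=(3,-5), heading=225, pen down
FD 2: (3,-5) -> (1.586,-6.414) [heading=225, draw]
RT 90: heading 225 -> 135
FD 10: (1.586,-6.414) -> (-5.485,0.657) [heading=135, draw]
FD 12: (-5.485,0.657) -> (-13.971,9.142) [heading=135, draw]
FD 10: (-13.971,9.142) -> (-21.042,16.213) [heading=135, draw]
FD 10: (-21.042,16.213) -> (-28.113,23.284) [heading=135, draw]
RT 270: heading 135 -> 225
LT 270: heading 225 -> 135
Final: pos=(-28.113,23.284), heading=135, 5 segment(s) drawn

Segment endpoints: x in {-28.113, -21.042, -13.971, -5.485, 1.586, 3}, y in {-6.414, -5, 0.657, 9.142, 16.213, 23.284}
xmin=-28.113, ymin=-6.414, xmax=3, ymax=23.284

Answer: -28.113 -6.414 3 23.284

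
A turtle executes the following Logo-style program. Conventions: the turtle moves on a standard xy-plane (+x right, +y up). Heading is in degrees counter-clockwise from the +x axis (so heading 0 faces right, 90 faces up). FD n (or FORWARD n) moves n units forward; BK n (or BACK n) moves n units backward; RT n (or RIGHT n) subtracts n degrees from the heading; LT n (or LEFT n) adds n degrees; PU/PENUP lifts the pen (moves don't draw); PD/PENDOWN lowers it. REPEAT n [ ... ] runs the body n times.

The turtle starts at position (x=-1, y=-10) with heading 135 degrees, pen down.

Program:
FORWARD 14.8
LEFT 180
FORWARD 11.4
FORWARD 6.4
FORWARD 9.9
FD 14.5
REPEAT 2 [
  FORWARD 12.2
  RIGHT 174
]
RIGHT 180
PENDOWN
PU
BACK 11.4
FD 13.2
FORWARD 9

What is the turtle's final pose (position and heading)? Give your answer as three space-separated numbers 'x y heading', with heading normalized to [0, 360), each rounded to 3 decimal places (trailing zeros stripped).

Answer: 8.463 -24.442 147

Derivation:
Executing turtle program step by step:
Start: pos=(-1,-10), heading=135, pen down
FD 14.8: (-1,-10) -> (-11.465,0.465) [heading=135, draw]
LT 180: heading 135 -> 315
FD 11.4: (-11.465,0.465) -> (-3.404,-7.596) [heading=315, draw]
FD 6.4: (-3.404,-7.596) -> (1.121,-12.121) [heading=315, draw]
FD 9.9: (1.121,-12.121) -> (8.122,-19.122) [heading=315, draw]
FD 14.5: (8.122,-19.122) -> (18.375,-29.375) [heading=315, draw]
REPEAT 2 [
  -- iteration 1/2 --
  FD 12.2: (18.375,-29.375) -> (27.001,-38.001) [heading=315, draw]
  RT 174: heading 315 -> 141
  -- iteration 2/2 --
  FD 12.2: (27.001,-38.001) -> (17.52,-30.324) [heading=141, draw]
  RT 174: heading 141 -> 327
]
RT 180: heading 327 -> 147
PD: pen down
PU: pen up
BK 11.4: (17.52,-30.324) -> (27.081,-36.533) [heading=147, move]
FD 13.2: (27.081,-36.533) -> (16.011,-29.343) [heading=147, move]
FD 9: (16.011,-29.343) -> (8.463,-24.442) [heading=147, move]
Final: pos=(8.463,-24.442), heading=147, 7 segment(s) drawn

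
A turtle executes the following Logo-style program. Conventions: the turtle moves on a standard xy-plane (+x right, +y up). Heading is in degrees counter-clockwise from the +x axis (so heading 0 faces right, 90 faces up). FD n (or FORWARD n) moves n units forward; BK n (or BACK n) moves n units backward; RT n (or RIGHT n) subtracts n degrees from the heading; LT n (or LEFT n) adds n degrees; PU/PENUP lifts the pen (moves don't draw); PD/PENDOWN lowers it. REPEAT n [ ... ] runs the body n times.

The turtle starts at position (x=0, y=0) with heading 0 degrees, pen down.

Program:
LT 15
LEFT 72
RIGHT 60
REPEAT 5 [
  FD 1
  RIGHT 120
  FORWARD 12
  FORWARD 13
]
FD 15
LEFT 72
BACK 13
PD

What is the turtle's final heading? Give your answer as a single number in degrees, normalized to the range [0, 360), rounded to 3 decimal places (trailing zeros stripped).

Answer: 219

Derivation:
Executing turtle program step by step:
Start: pos=(0,0), heading=0, pen down
LT 15: heading 0 -> 15
LT 72: heading 15 -> 87
RT 60: heading 87 -> 27
REPEAT 5 [
  -- iteration 1/5 --
  FD 1: (0,0) -> (0.891,0.454) [heading=27, draw]
  RT 120: heading 27 -> 267
  FD 12: (0.891,0.454) -> (0.263,-11.53) [heading=267, draw]
  FD 13: (0.263,-11.53) -> (-0.417,-24.512) [heading=267, draw]
  -- iteration 2/5 --
  FD 1: (-0.417,-24.512) -> (-0.47,-25.51) [heading=267, draw]
  RT 120: heading 267 -> 147
  FD 12: (-0.47,-25.51) -> (-10.534,-18.975) [heading=147, draw]
  FD 13: (-10.534,-18.975) -> (-21.436,-11.894) [heading=147, draw]
  -- iteration 3/5 --
  FD 1: (-21.436,-11.894) -> (-22.275,-11.35) [heading=147, draw]
  RT 120: heading 147 -> 27
  FD 12: (-22.275,-11.35) -> (-11.583,-5.902) [heading=27, draw]
  FD 13: (-11.583,-5.902) -> (0,0) [heading=27, draw]
  -- iteration 4/5 --
  FD 1: (0,0) -> (0.891,0.454) [heading=27, draw]
  RT 120: heading 27 -> 267
  FD 12: (0.891,0.454) -> (0.263,-11.53) [heading=267, draw]
  FD 13: (0.263,-11.53) -> (-0.417,-24.512) [heading=267, draw]
  -- iteration 5/5 --
  FD 1: (-0.417,-24.512) -> (-0.47,-25.51) [heading=267, draw]
  RT 120: heading 267 -> 147
  FD 12: (-0.47,-25.51) -> (-10.534,-18.975) [heading=147, draw]
  FD 13: (-10.534,-18.975) -> (-21.436,-11.894) [heading=147, draw]
]
FD 15: (-21.436,-11.894) -> (-34.017,-3.725) [heading=147, draw]
LT 72: heading 147 -> 219
BK 13: (-34.017,-3.725) -> (-23.914,4.456) [heading=219, draw]
PD: pen down
Final: pos=(-23.914,4.456), heading=219, 17 segment(s) drawn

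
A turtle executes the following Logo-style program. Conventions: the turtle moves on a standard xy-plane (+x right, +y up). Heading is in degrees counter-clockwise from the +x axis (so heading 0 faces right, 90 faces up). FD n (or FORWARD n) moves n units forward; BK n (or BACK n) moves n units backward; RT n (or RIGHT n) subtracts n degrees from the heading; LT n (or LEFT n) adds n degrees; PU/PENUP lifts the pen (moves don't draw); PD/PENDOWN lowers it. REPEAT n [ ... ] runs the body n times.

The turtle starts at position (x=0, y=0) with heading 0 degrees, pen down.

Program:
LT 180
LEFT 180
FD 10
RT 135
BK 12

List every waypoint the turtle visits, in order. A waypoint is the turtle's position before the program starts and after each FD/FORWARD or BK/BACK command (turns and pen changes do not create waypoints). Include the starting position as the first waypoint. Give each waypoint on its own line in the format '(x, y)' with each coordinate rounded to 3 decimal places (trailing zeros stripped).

Executing turtle program step by step:
Start: pos=(0,0), heading=0, pen down
LT 180: heading 0 -> 180
LT 180: heading 180 -> 0
FD 10: (0,0) -> (10,0) [heading=0, draw]
RT 135: heading 0 -> 225
BK 12: (10,0) -> (18.485,8.485) [heading=225, draw]
Final: pos=(18.485,8.485), heading=225, 2 segment(s) drawn
Waypoints (3 total):
(0, 0)
(10, 0)
(18.485, 8.485)

Answer: (0, 0)
(10, 0)
(18.485, 8.485)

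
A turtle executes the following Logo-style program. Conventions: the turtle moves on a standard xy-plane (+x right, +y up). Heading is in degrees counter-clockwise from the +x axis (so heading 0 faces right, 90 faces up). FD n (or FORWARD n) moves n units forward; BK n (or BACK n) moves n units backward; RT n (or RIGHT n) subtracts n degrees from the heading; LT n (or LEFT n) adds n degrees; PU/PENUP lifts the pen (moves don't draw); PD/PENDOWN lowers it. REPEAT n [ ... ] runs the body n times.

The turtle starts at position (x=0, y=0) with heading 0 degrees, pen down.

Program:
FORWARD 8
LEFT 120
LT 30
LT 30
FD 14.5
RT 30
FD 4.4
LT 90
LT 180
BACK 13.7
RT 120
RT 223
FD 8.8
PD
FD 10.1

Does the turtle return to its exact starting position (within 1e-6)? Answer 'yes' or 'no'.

Executing turtle program step by step:
Start: pos=(0,0), heading=0, pen down
FD 8: (0,0) -> (8,0) [heading=0, draw]
LT 120: heading 0 -> 120
LT 30: heading 120 -> 150
LT 30: heading 150 -> 180
FD 14.5: (8,0) -> (-6.5,0) [heading=180, draw]
RT 30: heading 180 -> 150
FD 4.4: (-6.5,0) -> (-10.311,2.2) [heading=150, draw]
LT 90: heading 150 -> 240
LT 180: heading 240 -> 60
BK 13.7: (-10.311,2.2) -> (-17.161,-9.665) [heading=60, draw]
RT 120: heading 60 -> 300
RT 223: heading 300 -> 77
FD 8.8: (-17.161,-9.665) -> (-15.181,-1.09) [heading=77, draw]
PD: pen down
FD 10.1: (-15.181,-1.09) -> (-12.909,8.751) [heading=77, draw]
Final: pos=(-12.909,8.751), heading=77, 6 segment(s) drawn

Start position: (0, 0)
Final position: (-12.909, 8.751)
Distance = 15.596; >= 1e-6 -> NOT closed

Answer: no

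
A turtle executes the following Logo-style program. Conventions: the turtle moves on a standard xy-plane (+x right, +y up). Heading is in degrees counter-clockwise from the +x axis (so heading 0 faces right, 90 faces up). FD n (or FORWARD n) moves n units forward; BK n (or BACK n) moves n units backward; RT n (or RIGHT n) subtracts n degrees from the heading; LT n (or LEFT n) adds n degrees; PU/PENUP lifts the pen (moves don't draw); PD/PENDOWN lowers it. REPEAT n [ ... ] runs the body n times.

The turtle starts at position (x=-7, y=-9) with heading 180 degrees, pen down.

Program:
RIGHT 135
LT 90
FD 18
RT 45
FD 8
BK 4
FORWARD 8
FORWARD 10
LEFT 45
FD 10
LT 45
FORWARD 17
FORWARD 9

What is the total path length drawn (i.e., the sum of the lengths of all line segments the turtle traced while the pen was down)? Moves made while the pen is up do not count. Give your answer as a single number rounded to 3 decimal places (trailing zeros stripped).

Executing turtle program step by step:
Start: pos=(-7,-9), heading=180, pen down
RT 135: heading 180 -> 45
LT 90: heading 45 -> 135
FD 18: (-7,-9) -> (-19.728,3.728) [heading=135, draw]
RT 45: heading 135 -> 90
FD 8: (-19.728,3.728) -> (-19.728,11.728) [heading=90, draw]
BK 4: (-19.728,11.728) -> (-19.728,7.728) [heading=90, draw]
FD 8: (-19.728,7.728) -> (-19.728,15.728) [heading=90, draw]
FD 10: (-19.728,15.728) -> (-19.728,25.728) [heading=90, draw]
LT 45: heading 90 -> 135
FD 10: (-19.728,25.728) -> (-26.799,32.799) [heading=135, draw]
LT 45: heading 135 -> 180
FD 17: (-26.799,32.799) -> (-43.799,32.799) [heading=180, draw]
FD 9: (-43.799,32.799) -> (-52.799,32.799) [heading=180, draw]
Final: pos=(-52.799,32.799), heading=180, 8 segment(s) drawn

Segment lengths:
  seg 1: (-7,-9) -> (-19.728,3.728), length = 18
  seg 2: (-19.728,3.728) -> (-19.728,11.728), length = 8
  seg 3: (-19.728,11.728) -> (-19.728,7.728), length = 4
  seg 4: (-19.728,7.728) -> (-19.728,15.728), length = 8
  seg 5: (-19.728,15.728) -> (-19.728,25.728), length = 10
  seg 6: (-19.728,25.728) -> (-26.799,32.799), length = 10
  seg 7: (-26.799,32.799) -> (-43.799,32.799), length = 17
  seg 8: (-43.799,32.799) -> (-52.799,32.799), length = 9
Total = 84

Answer: 84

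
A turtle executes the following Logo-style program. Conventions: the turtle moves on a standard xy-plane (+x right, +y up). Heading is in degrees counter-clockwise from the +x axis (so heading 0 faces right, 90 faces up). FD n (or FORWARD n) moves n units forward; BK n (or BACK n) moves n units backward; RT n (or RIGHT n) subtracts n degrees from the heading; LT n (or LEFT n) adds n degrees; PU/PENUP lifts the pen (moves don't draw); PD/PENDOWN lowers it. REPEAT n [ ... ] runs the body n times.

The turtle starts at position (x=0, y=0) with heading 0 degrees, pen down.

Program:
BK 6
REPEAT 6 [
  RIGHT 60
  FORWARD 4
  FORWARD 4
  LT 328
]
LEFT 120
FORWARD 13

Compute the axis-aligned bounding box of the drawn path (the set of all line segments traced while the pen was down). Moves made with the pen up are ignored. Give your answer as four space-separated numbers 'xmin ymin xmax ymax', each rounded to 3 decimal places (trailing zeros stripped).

Answer: -12.571 -22.757 0 0

Derivation:
Executing turtle program step by step:
Start: pos=(0,0), heading=0, pen down
BK 6: (0,0) -> (-6,0) [heading=0, draw]
REPEAT 6 [
  -- iteration 1/6 --
  RT 60: heading 0 -> 300
  FD 4: (-6,0) -> (-4,-3.464) [heading=300, draw]
  FD 4: (-4,-3.464) -> (-2,-6.928) [heading=300, draw]
  LT 328: heading 300 -> 268
  -- iteration 2/6 --
  RT 60: heading 268 -> 208
  FD 4: (-2,-6.928) -> (-5.532,-8.806) [heading=208, draw]
  FD 4: (-5.532,-8.806) -> (-9.064,-10.684) [heading=208, draw]
  LT 328: heading 208 -> 176
  -- iteration 3/6 --
  RT 60: heading 176 -> 116
  FD 4: (-9.064,-10.684) -> (-10.817,-7.089) [heading=116, draw]
  FD 4: (-10.817,-7.089) -> (-12.571,-3.494) [heading=116, draw]
  LT 328: heading 116 -> 84
  -- iteration 4/6 --
  RT 60: heading 84 -> 24
  FD 4: (-12.571,-3.494) -> (-8.916,-1.867) [heading=24, draw]
  FD 4: (-8.916,-1.867) -> (-5.262,-0.24) [heading=24, draw]
  LT 328: heading 24 -> 352
  -- iteration 5/6 --
  RT 60: heading 352 -> 292
  FD 4: (-5.262,-0.24) -> (-3.764,-3.948) [heading=292, draw]
  FD 4: (-3.764,-3.948) -> (-2.265,-7.657) [heading=292, draw]
  LT 328: heading 292 -> 260
  -- iteration 6/6 --
  RT 60: heading 260 -> 200
  FD 4: (-2.265,-7.657) -> (-6.024,-9.025) [heading=200, draw]
  FD 4: (-6.024,-9.025) -> (-9.783,-10.393) [heading=200, draw]
  LT 328: heading 200 -> 168
]
LT 120: heading 168 -> 288
FD 13: (-9.783,-10.393) -> (-5.766,-22.757) [heading=288, draw]
Final: pos=(-5.766,-22.757), heading=288, 14 segment(s) drawn

Segment endpoints: x in {-12.571, -10.817, -9.783, -9.064, -8.916, -6.024, -6, -5.766, -5.532, -5.262, -4, -3.764, -2.265, -2, 0}, y in {-22.757, -10.684, -10.393, -9.025, -8.806, -7.657, -7.089, -6.928, -3.948, -3.494, -3.464, -1.867, -0.24, 0}
xmin=-12.571, ymin=-22.757, xmax=0, ymax=0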